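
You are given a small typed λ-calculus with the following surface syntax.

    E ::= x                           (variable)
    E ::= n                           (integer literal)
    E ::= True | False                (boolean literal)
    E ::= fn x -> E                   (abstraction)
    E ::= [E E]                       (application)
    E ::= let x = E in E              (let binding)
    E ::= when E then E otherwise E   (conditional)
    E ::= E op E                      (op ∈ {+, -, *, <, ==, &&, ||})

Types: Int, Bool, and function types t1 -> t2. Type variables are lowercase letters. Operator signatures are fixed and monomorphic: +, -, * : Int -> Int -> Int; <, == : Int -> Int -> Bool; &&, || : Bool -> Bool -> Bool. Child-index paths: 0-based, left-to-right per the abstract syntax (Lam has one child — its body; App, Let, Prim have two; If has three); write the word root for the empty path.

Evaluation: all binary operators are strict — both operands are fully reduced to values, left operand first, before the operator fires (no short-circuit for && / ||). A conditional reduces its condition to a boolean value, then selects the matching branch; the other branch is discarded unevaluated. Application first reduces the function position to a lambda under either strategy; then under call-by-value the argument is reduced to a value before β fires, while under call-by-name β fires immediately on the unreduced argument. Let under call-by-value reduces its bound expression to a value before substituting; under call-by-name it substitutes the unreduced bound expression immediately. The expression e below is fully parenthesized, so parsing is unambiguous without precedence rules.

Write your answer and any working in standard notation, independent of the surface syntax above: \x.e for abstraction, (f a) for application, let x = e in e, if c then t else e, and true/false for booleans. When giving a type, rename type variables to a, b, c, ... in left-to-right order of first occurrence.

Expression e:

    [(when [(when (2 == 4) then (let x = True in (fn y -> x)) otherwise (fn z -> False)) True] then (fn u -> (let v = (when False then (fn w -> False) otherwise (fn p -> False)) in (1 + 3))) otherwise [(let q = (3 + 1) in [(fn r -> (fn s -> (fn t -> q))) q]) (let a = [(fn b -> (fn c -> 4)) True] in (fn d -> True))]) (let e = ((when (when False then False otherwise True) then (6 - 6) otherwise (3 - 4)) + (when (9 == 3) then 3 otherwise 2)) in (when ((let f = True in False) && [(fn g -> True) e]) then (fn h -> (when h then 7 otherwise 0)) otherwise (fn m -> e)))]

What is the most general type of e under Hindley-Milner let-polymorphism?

Derivation:
  unify Int ~ Int
  unify Int ~ Int
  unify Bool ~ Bool
let x : Bool
x : Bool
\y._ : a -> Bool
\z._ : b -> Bool
  unify a -> Bool ~ b -> Bool
  unify a ~ b
  unify Bool ~ Bool
  unify b -> Bool ~ Bool -> c
  unify b ~ Bool
  unify Bool ~ c
_ _ : Bool
  unify Bool ~ Bool
  unify Bool ~ Bool
\w._ : e -> Bool
\p._ : f -> Bool
  unify e -> Bool ~ f -> Bool
  unify e ~ f
  unify Bool ~ Bool
let v : forall. f -> Bool
  unify Int ~ Int
  unify Int ~ Int
\u._ : d -> Int
  unify Int ~ Int
  unify Int ~ Int
let q : Int
q : Int
\t._ : i -> Int
\s._ : h -> i -> Int
\r._ : g -> h -> i -> Int
q : Int
  unify g -> h -> i -> Int ~ Int -> j
  unify g ~ Int
  unify h -> i -> Int ~ j
_ _ : h -> i -> Int
\c._ : l -> Int
\b._ : k -> l -> Int
  unify k -> l -> Int ~ Bool -> m
  unify k ~ Bool
  unify l -> Int ~ m
_ _ : l -> Int
let a : forall. l -> Int
\d._ : n -> Bool
  unify h -> i -> Int ~ (n -> Bool) -> o
  unify h ~ n -> Bool
  unify i -> Int ~ o
_ _ : i -> Int
  unify d -> Int ~ i -> Int
  unify d ~ i
  unify Int ~ Int
  unify Bool ~ Bool
  unify Bool ~ Bool
  unify Bool ~ Bool
  unify Int ~ Int
  unify Int ~ Int
  unify Int ~ Int
  unify Int ~ Int
  unify Int ~ Int
  unify Int ~ Int
  unify Int ~ Int
  unify Int ~ Int
  unify Bool ~ Bool
  unify Int ~ Int
  unify Int ~ Int
let e : Int
let f : Bool
  unify Bool ~ Bool
\g._ : p -> Bool
e : Int
  unify p -> Bool ~ Int -> q
  unify p ~ Int
  unify Bool ~ q
_ _ : Bool
  unify Bool ~ Bool
  unify Bool ~ Bool
h : r
  unify r ~ Bool
  unify Int ~ Int
\h._ : Bool -> Int
e : Int
\m._ : s -> Int
  unify Bool -> Int ~ s -> Int
  unify Bool ~ s
  unify Int ~ Int
  unify i -> Int ~ (Bool -> Int) -> t
  unify i ~ Bool -> Int
  unify Int ~ t
_ _ : Int

Answer: Int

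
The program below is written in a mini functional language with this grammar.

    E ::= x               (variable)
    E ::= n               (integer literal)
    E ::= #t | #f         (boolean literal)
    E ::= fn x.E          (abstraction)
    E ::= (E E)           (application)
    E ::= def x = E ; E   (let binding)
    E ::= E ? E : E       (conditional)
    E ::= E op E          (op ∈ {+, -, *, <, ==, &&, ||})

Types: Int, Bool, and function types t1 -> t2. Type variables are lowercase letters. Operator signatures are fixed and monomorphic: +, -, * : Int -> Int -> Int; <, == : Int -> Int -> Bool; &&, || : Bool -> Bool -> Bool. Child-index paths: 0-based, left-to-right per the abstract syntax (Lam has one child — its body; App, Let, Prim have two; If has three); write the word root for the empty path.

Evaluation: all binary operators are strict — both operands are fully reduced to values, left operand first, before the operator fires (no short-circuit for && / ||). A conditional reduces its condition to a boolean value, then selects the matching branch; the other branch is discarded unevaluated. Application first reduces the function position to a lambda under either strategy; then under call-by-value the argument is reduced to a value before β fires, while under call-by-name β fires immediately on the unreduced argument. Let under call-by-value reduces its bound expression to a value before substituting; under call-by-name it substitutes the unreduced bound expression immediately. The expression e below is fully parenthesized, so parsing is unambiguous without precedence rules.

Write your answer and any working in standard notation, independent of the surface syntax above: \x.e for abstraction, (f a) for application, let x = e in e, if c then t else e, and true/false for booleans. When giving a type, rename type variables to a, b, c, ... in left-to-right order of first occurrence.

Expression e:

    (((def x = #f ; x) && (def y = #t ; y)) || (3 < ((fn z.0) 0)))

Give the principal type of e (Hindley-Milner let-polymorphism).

Answer: Bool

Trace:
let x : Bool
x : Bool
  unify Bool ~ Bool
let y : Bool
y : Bool
  unify Bool ~ Bool
  unify Bool ~ Bool
  unify Int ~ Int
\z._ : a -> Int
  unify a -> Int ~ Int -> b
  unify a ~ Int
  unify Int ~ b
_ _ : Int
  unify Int ~ Int
  unify Bool ~ Bool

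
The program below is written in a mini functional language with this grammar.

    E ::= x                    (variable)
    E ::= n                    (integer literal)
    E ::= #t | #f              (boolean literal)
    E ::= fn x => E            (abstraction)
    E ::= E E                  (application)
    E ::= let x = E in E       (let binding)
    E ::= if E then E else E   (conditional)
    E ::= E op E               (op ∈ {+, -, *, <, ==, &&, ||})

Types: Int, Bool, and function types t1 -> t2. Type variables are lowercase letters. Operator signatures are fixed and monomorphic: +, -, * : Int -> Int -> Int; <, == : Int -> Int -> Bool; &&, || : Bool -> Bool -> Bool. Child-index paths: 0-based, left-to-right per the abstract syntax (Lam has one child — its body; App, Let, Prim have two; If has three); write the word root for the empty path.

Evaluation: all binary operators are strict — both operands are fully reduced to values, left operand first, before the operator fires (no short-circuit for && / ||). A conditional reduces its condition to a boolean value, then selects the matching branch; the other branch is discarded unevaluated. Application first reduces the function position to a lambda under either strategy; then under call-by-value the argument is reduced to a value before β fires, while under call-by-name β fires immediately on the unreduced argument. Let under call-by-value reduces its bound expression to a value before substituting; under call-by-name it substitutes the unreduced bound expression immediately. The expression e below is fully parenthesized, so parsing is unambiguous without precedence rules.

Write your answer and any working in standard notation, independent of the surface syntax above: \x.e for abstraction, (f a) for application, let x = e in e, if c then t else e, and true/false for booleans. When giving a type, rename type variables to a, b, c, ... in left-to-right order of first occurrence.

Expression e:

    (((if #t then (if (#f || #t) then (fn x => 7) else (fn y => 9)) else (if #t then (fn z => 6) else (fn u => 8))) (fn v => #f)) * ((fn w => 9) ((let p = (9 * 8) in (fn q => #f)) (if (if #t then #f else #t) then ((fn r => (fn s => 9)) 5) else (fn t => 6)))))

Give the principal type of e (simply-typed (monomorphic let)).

Derivation:
  unify Bool ~ Bool
  unify Bool ~ Bool
  unify Bool ~ Bool
  unify Bool ~ Bool
\x._ : a -> Int
\y._ : b -> Int
  unify a -> Int ~ b -> Int
  unify a ~ b
  unify Int ~ Int
  unify Bool ~ Bool
\z._ : c -> Int
\u._ : d -> Int
  unify c -> Int ~ d -> Int
  unify c ~ d
  unify Int ~ Int
  unify b -> Int ~ d -> Int
  unify b ~ d
  unify Int ~ Int
\v._ : e -> Bool
  unify d -> Int ~ (e -> Bool) -> f
  unify d ~ e -> Bool
  unify Int ~ f
_ _ : Int
  unify Int ~ Int
\w._ : g -> Int
  unify Int ~ Int
  unify Int ~ Int
let p : Int
\q._ : h -> Bool
  unify Bool ~ Bool
  unify Bool ~ Bool
  unify Bool ~ Bool
\s._ : j -> Int
\r._ : i -> j -> Int
  unify i -> j -> Int ~ Int -> k
  unify i ~ Int
  unify j -> Int ~ k
_ _ : j -> Int
\t._ : l -> Int
  unify j -> Int ~ l -> Int
  unify j ~ l
  unify Int ~ Int
  unify h -> Bool ~ (l -> Int) -> m
  unify h ~ l -> Int
  unify Bool ~ m
_ _ : Bool
  unify g -> Int ~ Bool -> n
  unify g ~ Bool
  unify Int ~ n
_ _ : Int
  unify Int ~ Int

Answer: Int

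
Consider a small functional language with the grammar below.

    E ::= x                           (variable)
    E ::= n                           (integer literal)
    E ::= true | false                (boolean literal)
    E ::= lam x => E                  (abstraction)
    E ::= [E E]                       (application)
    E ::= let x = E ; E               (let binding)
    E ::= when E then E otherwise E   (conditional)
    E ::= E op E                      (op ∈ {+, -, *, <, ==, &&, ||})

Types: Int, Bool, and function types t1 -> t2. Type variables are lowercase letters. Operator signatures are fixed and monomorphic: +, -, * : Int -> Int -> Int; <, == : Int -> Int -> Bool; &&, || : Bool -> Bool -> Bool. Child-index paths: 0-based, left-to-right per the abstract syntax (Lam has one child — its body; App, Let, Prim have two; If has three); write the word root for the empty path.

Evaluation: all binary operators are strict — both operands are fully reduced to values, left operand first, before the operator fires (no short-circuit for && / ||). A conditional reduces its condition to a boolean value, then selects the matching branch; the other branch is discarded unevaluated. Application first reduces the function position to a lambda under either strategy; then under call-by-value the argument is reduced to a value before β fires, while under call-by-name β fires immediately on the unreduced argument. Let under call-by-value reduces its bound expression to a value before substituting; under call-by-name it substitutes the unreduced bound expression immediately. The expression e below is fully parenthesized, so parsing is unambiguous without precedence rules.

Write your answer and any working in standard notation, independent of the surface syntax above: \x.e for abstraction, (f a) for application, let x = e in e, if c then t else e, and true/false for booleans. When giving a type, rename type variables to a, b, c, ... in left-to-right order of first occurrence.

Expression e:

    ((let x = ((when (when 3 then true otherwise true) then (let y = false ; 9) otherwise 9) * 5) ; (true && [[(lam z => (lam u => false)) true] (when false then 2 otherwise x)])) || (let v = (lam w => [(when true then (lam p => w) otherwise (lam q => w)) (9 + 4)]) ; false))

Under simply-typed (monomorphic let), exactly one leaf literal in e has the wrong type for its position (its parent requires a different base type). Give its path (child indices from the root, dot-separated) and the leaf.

Answer: 0.0.0.0.0 : 3

Trace:
  unify Int ~ Bool
  FAIL: mismatch Int ~ Bool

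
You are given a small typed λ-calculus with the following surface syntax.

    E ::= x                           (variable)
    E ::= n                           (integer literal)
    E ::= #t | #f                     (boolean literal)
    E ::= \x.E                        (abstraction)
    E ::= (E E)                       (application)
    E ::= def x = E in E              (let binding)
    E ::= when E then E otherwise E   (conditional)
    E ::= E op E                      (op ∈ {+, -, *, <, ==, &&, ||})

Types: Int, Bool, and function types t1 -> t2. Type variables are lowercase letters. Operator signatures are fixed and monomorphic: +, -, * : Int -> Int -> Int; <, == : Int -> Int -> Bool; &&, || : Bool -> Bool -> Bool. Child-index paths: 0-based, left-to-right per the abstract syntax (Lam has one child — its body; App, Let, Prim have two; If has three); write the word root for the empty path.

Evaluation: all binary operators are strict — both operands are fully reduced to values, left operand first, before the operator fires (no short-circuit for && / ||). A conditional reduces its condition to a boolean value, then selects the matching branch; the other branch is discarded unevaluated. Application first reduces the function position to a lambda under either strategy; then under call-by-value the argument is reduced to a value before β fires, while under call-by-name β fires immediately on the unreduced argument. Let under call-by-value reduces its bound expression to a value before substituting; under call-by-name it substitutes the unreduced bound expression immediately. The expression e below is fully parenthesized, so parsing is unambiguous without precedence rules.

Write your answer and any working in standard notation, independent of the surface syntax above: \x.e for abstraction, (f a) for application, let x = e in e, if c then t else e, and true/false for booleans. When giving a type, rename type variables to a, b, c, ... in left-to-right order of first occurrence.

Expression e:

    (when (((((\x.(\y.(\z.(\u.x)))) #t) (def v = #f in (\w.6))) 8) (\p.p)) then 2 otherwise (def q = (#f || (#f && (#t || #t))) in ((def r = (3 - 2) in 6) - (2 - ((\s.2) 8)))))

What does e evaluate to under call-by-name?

Derivation:
step 0: (if (((((\x.(\y.(\z.(\u.x)))) true) (let v = false in (\w.6))) 8) (\p.p)) then 2 else (let q = (false || (false && (true || true))) in ((let r = (3 - 2) in 6) - (2 - ((\s.2) 8)))))
step 1: [beta@0.0.0.0] (if ((((\y.(\z.(\u.true))) (let v = false in (\w.6))) 8) (\p.p)) then 2 else (let q = (false || (false && (true || true))) in ((let r = (3 - 2) in 6) - (2 - ((\s.2) 8)))))
step 2: [beta@0.0.0] (if (((\z.(\u.true)) 8) (\p.p)) then 2 else (let q = (false || (false && (true || true))) in ((let r = (3 - 2) in 6) - (2 - ((\s.2) 8)))))
step 3: [beta@0.0] (if ((\u.true) (\p.p)) then 2 else (let q = (false || (false && (true || true))) in ((let r = (3 - 2) in 6) - (2 - ((\s.2) 8)))))
step 4: [beta@0] (if true then 2 else (let q = (false || (false && (true || true))) in ((let r = (3 - 2) in 6) - (2 - ((\s.2) 8)))))
step 5: [if@root] 2

Answer: 2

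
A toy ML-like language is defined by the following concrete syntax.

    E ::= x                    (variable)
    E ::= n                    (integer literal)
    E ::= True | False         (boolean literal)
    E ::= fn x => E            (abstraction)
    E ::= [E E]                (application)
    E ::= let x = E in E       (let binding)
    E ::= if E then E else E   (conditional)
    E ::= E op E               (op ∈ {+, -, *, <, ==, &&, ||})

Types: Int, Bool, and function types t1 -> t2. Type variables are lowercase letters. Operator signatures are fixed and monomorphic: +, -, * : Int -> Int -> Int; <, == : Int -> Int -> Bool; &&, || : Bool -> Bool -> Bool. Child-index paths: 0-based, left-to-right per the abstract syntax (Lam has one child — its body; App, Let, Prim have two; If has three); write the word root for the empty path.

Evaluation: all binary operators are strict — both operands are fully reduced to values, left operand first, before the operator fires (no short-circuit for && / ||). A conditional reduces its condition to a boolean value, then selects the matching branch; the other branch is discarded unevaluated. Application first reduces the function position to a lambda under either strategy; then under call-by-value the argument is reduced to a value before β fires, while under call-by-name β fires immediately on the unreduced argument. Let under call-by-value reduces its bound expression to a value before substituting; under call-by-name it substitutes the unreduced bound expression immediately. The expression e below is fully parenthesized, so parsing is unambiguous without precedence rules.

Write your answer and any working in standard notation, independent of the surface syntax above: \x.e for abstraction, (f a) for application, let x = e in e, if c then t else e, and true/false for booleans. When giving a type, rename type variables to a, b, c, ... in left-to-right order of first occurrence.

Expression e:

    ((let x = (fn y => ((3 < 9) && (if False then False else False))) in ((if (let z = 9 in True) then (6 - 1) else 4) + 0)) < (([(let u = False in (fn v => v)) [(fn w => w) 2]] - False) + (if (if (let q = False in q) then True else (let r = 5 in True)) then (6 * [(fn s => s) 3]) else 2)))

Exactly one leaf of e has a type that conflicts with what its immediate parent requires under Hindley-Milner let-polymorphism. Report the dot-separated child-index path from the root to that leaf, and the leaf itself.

Trace:
  unify Int ~ Int
  unify Int ~ Int
  unify Bool ~ Bool
  unify Bool ~ Bool
  unify Bool ~ Bool
  unify Bool ~ Bool
\y._ : a -> Bool
let x : forall. a -> Bool
let z : Int
  unify Bool ~ Bool
  unify Int ~ Int
  unify Int ~ Int
  unify Int ~ Int
  unify Int ~ Int
  unify Int ~ Int
  unify Int ~ Int
let u : Bool
v : b
\v._ : b -> b
w : c
\w._ : c -> c
  unify c -> c ~ Int -> d
  unify c ~ Int
  unify Int ~ d
_ _ : Int
  unify b -> b ~ Int -> e
  unify b ~ Int
  unify Int ~ e
_ _ : Int
  unify Int ~ Int
  unify Bool ~ Int
  FAIL: mismatch Bool ~ Int

Answer: 1.0.1 : false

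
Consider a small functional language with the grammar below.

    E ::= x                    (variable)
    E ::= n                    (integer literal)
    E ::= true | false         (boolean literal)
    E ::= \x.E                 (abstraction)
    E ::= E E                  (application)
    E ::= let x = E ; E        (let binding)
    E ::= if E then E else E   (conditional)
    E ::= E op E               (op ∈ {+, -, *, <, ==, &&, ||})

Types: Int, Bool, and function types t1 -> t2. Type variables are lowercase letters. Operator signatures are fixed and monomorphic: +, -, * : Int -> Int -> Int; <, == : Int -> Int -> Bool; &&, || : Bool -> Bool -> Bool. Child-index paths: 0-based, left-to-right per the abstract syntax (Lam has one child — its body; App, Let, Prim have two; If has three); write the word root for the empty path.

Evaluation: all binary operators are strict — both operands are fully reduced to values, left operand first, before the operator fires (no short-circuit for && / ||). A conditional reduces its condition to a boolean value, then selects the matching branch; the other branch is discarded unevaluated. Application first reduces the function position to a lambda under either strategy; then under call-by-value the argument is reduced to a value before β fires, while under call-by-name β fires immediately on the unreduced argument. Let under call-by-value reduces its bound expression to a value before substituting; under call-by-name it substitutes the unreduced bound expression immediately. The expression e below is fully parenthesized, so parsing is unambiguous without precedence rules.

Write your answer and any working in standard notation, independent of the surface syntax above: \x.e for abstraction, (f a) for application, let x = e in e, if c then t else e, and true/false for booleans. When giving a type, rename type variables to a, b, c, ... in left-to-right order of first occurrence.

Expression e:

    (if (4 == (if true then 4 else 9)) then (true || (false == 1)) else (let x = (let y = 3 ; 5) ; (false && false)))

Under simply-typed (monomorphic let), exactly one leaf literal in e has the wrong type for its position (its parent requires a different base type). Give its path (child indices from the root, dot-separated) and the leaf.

Answer: 1.1.0 : false

Derivation:
  unify Int ~ Int
  unify Bool ~ Bool
  unify Int ~ Int
  unify Int ~ Int
  unify Bool ~ Bool
  unify Bool ~ Bool
  unify Bool ~ Int
  FAIL: mismatch Bool ~ Int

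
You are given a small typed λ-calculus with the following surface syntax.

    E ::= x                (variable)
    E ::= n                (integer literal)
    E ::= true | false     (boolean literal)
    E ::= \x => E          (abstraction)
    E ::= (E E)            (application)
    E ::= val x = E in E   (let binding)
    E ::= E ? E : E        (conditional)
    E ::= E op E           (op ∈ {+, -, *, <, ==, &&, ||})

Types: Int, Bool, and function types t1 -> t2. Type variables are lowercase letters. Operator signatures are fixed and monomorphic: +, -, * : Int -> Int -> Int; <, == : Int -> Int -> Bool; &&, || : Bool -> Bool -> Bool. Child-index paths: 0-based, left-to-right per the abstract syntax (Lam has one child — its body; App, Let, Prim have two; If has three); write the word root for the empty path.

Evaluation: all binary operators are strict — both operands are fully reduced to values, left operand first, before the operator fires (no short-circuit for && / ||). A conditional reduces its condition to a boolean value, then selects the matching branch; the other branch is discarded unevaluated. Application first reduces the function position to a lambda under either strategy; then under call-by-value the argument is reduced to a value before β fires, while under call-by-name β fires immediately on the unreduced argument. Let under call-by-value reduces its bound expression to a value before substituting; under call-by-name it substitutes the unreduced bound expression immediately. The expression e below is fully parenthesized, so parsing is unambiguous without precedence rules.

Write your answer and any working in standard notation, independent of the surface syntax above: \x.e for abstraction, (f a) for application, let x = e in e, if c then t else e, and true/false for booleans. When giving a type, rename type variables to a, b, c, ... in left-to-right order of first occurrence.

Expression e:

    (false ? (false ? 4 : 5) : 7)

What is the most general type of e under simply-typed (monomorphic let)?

Trace:
  unify Bool ~ Bool
  unify Bool ~ Bool
  unify Int ~ Int
  unify Int ~ Int

Answer: Int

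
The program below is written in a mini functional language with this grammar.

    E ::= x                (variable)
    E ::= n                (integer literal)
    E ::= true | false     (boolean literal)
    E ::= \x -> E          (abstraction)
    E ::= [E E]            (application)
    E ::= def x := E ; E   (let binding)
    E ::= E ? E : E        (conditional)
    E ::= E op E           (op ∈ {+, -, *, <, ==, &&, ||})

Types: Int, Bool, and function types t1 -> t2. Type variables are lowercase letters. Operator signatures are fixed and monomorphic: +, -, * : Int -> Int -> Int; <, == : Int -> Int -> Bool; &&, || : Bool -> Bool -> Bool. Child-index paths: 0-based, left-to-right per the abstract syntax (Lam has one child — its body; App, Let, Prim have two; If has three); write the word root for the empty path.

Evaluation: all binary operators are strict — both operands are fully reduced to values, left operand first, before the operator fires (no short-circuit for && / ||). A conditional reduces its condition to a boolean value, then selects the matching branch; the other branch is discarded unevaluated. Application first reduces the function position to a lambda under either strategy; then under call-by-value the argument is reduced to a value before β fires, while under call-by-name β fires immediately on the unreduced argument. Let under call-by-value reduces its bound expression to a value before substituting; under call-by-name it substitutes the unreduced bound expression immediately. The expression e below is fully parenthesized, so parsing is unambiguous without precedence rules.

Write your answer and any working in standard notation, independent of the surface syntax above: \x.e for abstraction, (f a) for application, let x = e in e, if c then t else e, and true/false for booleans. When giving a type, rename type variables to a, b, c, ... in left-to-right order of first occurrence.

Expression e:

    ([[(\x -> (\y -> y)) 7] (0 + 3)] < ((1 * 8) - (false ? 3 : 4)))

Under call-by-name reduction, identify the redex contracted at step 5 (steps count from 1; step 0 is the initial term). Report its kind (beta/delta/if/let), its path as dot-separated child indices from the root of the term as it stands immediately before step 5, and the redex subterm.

Answer: if at 1.1 : (if false then 3 else 4)

Working:
step 0: ((((\x.(\y.y)) 7) (0 + 3)) < ((1 * 8) - (if false then 3 else 4)))
step 1: [beta@0.0] (((\y.y) (0 + 3)) < ((1 * 8) - (if false then 3 else 4)))
step 2: [beta@0] ((0 + 3) < ((1 * 8) - (if false then 3 else 4)))
step 3: [delta@0] (3 < ((1 * 8) - (if false then 3 else 4)))
step 4: [delta@1.0] (3 < (8 - (if false then 3 else 4)))
step 5: [if@1.1] (3 < (8 - 4))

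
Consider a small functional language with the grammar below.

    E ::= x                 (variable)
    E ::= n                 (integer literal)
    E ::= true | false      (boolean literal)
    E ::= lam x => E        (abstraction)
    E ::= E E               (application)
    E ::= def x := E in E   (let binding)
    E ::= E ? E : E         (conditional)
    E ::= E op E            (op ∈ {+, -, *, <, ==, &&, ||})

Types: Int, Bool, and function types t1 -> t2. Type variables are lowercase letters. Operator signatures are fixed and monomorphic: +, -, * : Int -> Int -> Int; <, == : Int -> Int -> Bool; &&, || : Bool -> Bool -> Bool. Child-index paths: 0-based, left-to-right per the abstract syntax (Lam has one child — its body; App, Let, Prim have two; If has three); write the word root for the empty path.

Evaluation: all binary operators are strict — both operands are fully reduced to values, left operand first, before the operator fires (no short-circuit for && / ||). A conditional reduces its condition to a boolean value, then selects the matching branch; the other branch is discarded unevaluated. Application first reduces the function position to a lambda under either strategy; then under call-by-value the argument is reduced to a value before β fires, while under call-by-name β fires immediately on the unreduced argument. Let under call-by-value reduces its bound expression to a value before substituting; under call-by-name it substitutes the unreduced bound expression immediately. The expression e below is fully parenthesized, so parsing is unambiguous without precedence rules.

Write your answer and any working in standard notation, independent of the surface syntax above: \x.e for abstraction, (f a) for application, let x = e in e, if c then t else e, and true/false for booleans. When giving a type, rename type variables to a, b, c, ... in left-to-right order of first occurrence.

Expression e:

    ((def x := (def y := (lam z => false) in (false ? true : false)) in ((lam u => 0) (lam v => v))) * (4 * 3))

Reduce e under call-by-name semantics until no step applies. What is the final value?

Trace:
step 0: ((let x = (let y = (\z.false) in (if false then true else false)) in ((\u.0) (\v.v))) * (4 * 3))
step 1: [let@0] (((\u.0) (\v.v)) * (4 * 3))
step 2: [beta@0] (0 * (4 * 3))
step 3: [delta@1] (0 * 12)
step 4: [delta@root] 0

Answer: 0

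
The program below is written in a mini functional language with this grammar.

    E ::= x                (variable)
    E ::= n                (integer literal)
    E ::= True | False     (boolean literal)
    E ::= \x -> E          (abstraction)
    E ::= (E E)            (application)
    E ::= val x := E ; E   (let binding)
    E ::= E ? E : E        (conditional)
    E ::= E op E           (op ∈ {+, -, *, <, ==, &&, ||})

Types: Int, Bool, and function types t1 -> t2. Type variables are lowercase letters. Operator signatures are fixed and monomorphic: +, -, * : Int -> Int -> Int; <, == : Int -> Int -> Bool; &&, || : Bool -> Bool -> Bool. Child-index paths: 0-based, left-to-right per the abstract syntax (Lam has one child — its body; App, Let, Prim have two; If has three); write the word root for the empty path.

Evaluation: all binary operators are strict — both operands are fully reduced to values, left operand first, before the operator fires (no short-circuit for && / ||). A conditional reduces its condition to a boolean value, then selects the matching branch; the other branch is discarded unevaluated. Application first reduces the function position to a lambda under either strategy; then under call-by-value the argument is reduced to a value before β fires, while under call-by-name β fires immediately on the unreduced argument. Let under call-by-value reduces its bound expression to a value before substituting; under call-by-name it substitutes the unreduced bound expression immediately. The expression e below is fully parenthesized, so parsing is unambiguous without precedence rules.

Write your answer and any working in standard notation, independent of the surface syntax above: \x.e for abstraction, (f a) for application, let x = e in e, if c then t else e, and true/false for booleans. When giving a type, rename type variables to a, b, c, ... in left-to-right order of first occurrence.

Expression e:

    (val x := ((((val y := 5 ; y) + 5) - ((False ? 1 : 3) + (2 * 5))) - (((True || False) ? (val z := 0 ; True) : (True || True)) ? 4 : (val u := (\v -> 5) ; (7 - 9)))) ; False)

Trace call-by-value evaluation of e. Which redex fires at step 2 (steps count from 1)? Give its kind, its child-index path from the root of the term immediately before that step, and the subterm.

Working:
step 0: (let x = ((((let y = 5 in y) + 5) - ((if false then 1 else 3) + (2 * 5))) - (if (if (true || false) then (let z = 0 in true) else (true || true)) then 4 else (let u = (\v.5) in (7 - 9)))) in false)
step 1: [let@0.0.0.0] (let x = (((5 + 5) - ((if false then 1 else 3) + (2 * 5))) - (if (if (true || false) then (let z = 0 in true) else (true || true)) then 4 else (let u = (\v.5) in (7 - 9)))) in false)
step 2: [delta@0.0.0] (let x = ((10 - ((if false then 1 else 3) + (2 * 5))) - (if (if (true || false) then (let z = 0 in true) else (true || true)) then 4 else (let u = (\v.5) in (7 - 9)))) in false)

Answer: delta at 0.0.0 : (5 + 5)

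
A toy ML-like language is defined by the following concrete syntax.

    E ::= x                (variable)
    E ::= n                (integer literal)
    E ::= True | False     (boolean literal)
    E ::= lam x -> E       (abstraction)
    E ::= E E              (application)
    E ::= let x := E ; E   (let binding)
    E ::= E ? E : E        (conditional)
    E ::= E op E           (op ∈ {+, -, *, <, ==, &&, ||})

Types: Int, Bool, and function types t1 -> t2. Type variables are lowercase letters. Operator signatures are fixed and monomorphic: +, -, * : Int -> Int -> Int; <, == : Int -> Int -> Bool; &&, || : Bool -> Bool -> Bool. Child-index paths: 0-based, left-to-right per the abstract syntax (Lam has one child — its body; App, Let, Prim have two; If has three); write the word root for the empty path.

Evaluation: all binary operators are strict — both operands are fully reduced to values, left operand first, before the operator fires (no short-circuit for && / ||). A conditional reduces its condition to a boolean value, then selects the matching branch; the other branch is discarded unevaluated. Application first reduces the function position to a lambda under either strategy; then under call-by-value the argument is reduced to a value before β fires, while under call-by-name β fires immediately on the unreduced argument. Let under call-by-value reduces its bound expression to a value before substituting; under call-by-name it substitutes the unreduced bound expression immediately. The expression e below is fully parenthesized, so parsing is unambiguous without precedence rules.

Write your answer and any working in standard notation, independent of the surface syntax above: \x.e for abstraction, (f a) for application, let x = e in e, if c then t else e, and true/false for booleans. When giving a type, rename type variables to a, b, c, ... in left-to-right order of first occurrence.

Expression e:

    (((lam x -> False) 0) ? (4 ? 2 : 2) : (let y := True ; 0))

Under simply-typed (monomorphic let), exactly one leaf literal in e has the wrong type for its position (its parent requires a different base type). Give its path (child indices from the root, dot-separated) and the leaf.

Working:
\x._ : a -> Bool
  unify a -> Bool ~ Int -> b
  unify a ~ Int
  unify Bool ~ b
_ _ : Bool
  unify Bool ~ Bool
  unify Int ~ Bool
  FAIL: mismatch Int ~ Bool

Answer: 1.0 : 4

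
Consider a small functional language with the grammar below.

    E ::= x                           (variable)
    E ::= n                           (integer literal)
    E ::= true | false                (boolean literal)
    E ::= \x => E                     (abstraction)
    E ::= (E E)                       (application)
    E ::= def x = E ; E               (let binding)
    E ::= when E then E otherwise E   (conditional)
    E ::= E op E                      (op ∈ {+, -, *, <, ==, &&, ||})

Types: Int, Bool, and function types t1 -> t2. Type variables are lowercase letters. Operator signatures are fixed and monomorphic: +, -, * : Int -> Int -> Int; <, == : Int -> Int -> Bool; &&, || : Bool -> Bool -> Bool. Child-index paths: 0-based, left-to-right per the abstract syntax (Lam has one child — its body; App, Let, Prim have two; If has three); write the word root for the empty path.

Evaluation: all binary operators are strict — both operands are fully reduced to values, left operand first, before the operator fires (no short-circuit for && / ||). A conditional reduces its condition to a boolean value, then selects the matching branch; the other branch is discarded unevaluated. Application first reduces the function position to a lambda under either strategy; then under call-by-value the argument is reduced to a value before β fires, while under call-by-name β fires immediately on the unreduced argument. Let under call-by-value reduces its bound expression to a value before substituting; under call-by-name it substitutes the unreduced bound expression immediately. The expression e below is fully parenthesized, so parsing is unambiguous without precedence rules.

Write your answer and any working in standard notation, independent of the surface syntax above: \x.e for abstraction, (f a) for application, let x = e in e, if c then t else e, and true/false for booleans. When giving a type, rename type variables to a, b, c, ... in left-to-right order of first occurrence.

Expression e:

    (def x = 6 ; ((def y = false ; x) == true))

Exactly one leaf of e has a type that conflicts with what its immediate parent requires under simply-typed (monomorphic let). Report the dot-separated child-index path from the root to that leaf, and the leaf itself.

Trace:
let x : Int
let y : Bool
x : Int
  unify Int ~ Int
  unify Bool ~ Int
  FAIL: mismatch Bool ~ Int

Answer: 1.1 : true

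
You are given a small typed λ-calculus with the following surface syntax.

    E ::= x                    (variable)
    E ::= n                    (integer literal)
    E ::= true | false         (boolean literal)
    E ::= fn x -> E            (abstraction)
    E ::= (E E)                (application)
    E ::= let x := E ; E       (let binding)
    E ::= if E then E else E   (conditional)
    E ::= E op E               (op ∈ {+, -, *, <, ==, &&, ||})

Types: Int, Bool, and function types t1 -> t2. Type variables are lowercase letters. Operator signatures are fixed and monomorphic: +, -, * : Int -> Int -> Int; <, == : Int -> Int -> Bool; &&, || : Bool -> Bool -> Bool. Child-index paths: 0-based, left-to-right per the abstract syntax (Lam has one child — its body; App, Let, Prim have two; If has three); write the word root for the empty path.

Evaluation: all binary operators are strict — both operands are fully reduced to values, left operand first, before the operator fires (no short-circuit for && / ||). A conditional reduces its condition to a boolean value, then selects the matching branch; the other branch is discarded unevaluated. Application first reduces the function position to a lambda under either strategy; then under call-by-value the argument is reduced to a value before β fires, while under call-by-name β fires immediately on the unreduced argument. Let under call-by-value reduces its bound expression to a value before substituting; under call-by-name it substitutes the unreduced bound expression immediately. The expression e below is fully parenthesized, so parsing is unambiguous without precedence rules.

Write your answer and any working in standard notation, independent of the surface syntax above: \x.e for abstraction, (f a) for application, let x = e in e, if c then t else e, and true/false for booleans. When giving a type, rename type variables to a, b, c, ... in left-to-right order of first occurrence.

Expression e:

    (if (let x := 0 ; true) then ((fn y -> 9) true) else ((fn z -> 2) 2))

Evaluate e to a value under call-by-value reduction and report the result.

Answer: 9

Trace:
step 0: (if (let x = 0 in true) then ((\y.9) true) else ((\z.2) 2))
step 1: [let@0] (if true then ((\y.9) true) else ((\z.2) 2))
step 2: [if@root] ((\y.9) true)
step 3: [beta@root] 9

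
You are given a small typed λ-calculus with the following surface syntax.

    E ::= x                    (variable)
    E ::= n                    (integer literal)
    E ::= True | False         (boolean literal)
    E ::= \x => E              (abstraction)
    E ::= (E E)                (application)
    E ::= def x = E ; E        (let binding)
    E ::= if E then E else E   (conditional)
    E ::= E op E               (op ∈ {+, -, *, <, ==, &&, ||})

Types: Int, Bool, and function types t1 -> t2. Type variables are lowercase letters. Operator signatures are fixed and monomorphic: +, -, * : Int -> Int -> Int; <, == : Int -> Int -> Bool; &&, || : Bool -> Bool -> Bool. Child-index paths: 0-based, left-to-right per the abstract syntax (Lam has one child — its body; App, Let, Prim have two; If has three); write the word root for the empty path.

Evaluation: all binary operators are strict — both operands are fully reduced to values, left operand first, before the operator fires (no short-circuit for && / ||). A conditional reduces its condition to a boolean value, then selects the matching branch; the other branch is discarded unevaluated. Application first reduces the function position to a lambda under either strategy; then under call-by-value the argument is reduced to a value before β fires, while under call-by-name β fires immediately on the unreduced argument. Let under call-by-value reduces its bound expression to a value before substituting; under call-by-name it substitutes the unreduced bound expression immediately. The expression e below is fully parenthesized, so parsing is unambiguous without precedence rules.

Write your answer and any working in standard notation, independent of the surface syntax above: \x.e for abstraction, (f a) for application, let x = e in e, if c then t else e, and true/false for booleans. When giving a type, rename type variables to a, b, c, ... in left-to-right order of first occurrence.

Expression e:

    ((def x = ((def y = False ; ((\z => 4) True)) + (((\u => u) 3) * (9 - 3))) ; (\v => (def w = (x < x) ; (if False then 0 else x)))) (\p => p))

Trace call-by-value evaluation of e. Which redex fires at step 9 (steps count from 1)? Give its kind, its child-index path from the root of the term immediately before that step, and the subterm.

Answer: delta at 0 : (22 < 22)

Trace:
step 0: ((let x = ((let y = false in ((\z.4) true)) + (((\u.u) 3) * (9 - 3))) in (\v.(let w = (x < x) in (if false then 0 else x)))) (\p.p))
step 1: [let@0.0.0] ((let x = (((\z.4) true) + (((\u.u) 3) * (9 - 3))) in (\v.(let w = (x < x) in (if false then 0 else x)))) (\p.p))
step 2: [beta@0.0.0] ((let x = (4 + (((\u.u) 3) * (9 - 3))) in (\v.(let w = (x < x) in (if false then 0 else x)))) (\p.p))
step 3: [beta@0.0.1.0] ((let x = (4 + (3 * (9 - 3))) in (\v.(let w = (x < x) in (if false then 0 else x)))) (\p.p))
step 4: [delta@0.0.1.1] ((let x = (4 + (3 * 6)) in (\v.(let w = (x < x) in (if false then 0 else x)))) (\p.p))
step 5: [delta@0.0.1] ((let x = (4 + 18) in (\v.(let w = (x < x) in (if false then 0 else x)))) (\p.p))
step 6: [delta@0.0] ((let x = 22 in (\v.(let w = (x < x) in (if false then 0 else x)))) (\p.p))
step 7: [let@0] ((\v.(let w = (22 < 22) in (if false then 0 else 22))) (\p.p))
step 8: [beta@root] (let w = (22 < 22) in (if false then 0 else 22))
step 9: [delta@0] (let w = false in (if false then 0 else 22))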